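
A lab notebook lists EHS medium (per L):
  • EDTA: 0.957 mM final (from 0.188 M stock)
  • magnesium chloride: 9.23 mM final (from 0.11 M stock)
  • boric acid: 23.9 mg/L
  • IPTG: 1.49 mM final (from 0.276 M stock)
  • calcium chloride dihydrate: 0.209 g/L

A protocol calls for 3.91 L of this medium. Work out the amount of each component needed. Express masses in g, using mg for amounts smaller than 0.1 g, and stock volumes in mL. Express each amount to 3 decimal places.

Working volume: 3.91 L.
EDTA: dilute stock: 0.957 mM × 3910 mL ÷ 188 mM = 19.904 mL
magnesium chloride: C1V1 = C2V2 → 9.23 mM × 3910 mL ÷ 110 mM = 328.085 mL
boric acid: 23.9 mg/L × 3.91 L = 93.449 mg
IPTG: dilute stock: 1.49 mM × 3910 mL ÷ 276 mM = 21.108 mL
calcium chloride dihydrate: 0.209 g/L × 3.91 L = 0.817 g

EDTA 19.904 mL; magnesium chloride 328.085 mL; boric acid 93.449 mg; IPTG 21.108 mL; calcium chloride dihydrate 0.817 g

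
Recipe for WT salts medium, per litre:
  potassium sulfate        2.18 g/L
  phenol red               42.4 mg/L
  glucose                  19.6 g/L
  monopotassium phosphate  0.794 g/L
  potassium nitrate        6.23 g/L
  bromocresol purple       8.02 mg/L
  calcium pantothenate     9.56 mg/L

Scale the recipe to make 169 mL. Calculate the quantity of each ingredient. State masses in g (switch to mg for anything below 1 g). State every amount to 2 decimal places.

Target volume = 169 mL = 0.169 L.
potassium sulfate: 2.18 g/L × 0.169 L = 0.36842 g = 368.42 mg
phenol red: 42.4 mg/L × 0.169 L = 7.17 mg
glucose: 19.6 g/L × 0.169 L = 3.31 g
monopotassium phosphate: 0.794 g/L × 0.169 L = 0.134186 g = 134.19 mg
potassium nitrate: 6.23 g/L × 0.169 L = 1.05 g
bromocresol purple: 8.02 mg/L × 0.169 L = 1.36 mg
calcium pantothenate: 9.56 mg/L × 0.169 L = 1.62 mg

potassium sulfate 368.42 mg; phenol red 7.17 mg; glucose 3.31 g; monopotassium phosphate 134.19 mg; potassium nitrate 1.05 g; bromocresol purple 1.36 mg; calcium pantothenate 1.62 mg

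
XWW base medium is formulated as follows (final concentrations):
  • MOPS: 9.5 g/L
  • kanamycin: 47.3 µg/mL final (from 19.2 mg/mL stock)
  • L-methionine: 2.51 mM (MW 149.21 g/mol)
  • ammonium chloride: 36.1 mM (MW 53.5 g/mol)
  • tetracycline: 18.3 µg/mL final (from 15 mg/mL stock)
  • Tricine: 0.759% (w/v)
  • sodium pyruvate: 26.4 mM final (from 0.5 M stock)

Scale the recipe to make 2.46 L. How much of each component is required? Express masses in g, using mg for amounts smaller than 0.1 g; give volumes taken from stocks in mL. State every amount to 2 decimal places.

Scale factor relative to 1 L: 2.46.
MOPS: 9.5 g/L × 2.46 L = 23.37 g
kanamycin: V = C2·V2/C1 = 47.3 µg/mL × 2460 mL ÷ 19200 µg/mL = 6.06 mL
L-methionine: 2.51 mmol/L × 149.21 g/mol × 2.46 L ÷ 1000 = 0.92 g
ammonium chloride: 36.1 mmol/L × 53.5 g/mol × 2.46 L ÷ 1000 = 4.75 g
tetracycline: dilute stock: 18.3 µg/mL × 2460 mL ÷ 15000 µg/mL = 3.00 mL
Tricine: 0.759 g per 100 mL × 2460 mL ÷ 100 = 18.67 g
sodium pyruvate: V = C2·V2/C1 = 26.4 mM × 2460 mL ÷ 500 mM = 129.89 mL

MOPS 23.37 g; kanamycin 6.06 mL; L-methionine 0.92 g; ammonium chloride 4.75 g; tetracycline 3.00 mL; Tricine 18.67 g; sodium pyruvate 129.89 mL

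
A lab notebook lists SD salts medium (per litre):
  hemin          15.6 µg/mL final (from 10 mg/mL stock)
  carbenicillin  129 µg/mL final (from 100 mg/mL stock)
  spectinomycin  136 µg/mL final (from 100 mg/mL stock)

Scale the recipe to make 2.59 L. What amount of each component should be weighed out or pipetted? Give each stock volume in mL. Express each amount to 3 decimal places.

hemin 4.040 mL; carbenicillin 3.341 mL; spectinomycin 3.522 mL

Scale factor relative to 1 L: 2.59.
hemin: dilute stock: 15.6 µg/mL × 2590 mL ÷ 10000 µg/mL = 4.040 mL
carbenicillin: dilute stock: 129 µg/mL × 2590 mL ÷ 100000 µg/mL = 3.341 mL
spectinomycin: C1V1 = C2V2 → 136 µg/mL × 2590 mL ÷ 100000 µg/mL = 3.522 mL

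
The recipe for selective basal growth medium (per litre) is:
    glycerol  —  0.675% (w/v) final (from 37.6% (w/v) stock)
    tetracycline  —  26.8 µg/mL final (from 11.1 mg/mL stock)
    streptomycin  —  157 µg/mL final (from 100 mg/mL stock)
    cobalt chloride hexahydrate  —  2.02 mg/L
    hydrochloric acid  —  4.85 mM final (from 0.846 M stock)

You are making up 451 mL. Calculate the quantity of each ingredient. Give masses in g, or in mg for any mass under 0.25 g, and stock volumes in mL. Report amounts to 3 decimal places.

Scale factor relative to 1 L: 0.451.
glycerol: dilute stock: 0.675% ÷ 37.6% × 451 mL = 8.096 mL
tetracycline: V = C2·V2/C1 = 26.8 µg/mL × 451 mL ÷ 11100 µg/mL = 1.089 mL
streptomycin: V = C2·V2/C1 = 157 µg/mL × 451 mL ÷ 100000 µg/mL = 0.708 mL
cobalt chloride hexahydrate: 2.02 mg/L × 0.451 L = 0.911 mg
hydrochloric acid: V = C2·V2/C1 = 4.85 mM × 451 mL ÷ 846 mM = 2.586 mL

glycerol 8.096 mL; tetracycline 1.089 mL; streptomycin 0.708 mL; cobalt chloride hexahydrate 0.911 mg; hydrochloric acid 2.586 mL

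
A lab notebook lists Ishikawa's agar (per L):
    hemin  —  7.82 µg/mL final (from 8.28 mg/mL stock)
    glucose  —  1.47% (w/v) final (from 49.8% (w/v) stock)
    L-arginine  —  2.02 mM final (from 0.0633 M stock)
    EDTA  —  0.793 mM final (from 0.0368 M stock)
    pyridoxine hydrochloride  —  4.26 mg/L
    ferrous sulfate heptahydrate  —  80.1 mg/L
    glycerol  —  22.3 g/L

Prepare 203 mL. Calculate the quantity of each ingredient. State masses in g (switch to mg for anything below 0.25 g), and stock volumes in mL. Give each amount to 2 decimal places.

Working volume: 203 mL = 0.203 L.
hemin: V = C2·V2/C1 = 7.82 µg/mL × 203 mL ÷ 8280 µg/mL = 0.19 mL
glucose: C1V1 = C2V2 → 1.47% ÷ 49.8% × 203 mL = 5.99 mL
L-arginine: V = C2·V2/C1 = 2.02 mM × 203 mL ÷ 63.3 mM = 6.48 mL
EDTA: dilute stock: 0.793 mM × 203 mL ÷ 36.8 mM = 4.37 mL
pyridoxine hydrochloride: 4.26 mg/L × 0.203 L = 0.86 mg
ferrous sulfate heptahydrate: 80.1 mg/L × 0.203 L = 16.26 mg
glycerol: 22.3 g/L × 0.203 L = 4.53 g

hemin 0.19 mL; glucose 5.99 mL; L-arginine 6.48 mL; EDTA 4.37 mL; pyridoxine hydrochloride 0.86 mg; ferrous sulfate heptahydrate 16.26 mg; glycerol 4.53 g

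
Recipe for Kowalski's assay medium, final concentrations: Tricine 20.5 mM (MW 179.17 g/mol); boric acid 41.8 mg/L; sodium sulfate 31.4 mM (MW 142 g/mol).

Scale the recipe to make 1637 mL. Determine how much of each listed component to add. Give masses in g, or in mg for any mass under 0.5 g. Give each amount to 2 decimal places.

Target volume = 1637 mL = 1.637 L.
Tricine: 20.5 mmol/L × 179.17 g/mol × 1.637 L ÷ 1000 = 6.01 g
boric acid: 41.8 mg/L × 1.637 L = 68.43 mg
sodium sulfate: 31.4 mmol/L × 142 g/mol × 1.637 L ÷ 1000 = 7.30 g

Tricine 6.01 g; boric acid 68.43 mg; sodium sulfate 7.30 g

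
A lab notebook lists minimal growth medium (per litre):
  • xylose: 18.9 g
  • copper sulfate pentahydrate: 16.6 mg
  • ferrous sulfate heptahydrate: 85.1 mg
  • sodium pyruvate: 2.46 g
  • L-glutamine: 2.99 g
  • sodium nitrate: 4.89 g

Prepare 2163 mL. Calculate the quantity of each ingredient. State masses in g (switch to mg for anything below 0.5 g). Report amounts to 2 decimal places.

Scale factor = 2163 mL / 1000 mL = 2.163.
xylose: 18.9 g × (2163 mL / 1000 mL) = 40.88 g
copper sulfate pentahydrate: 16.6 mg × (2163 mL / 1000 mL) = 35.91 mg
ferrous sulfate heptahydrate: 85.1 mg × (2163 mL / 1000 mL) = 184.07 mg
sodium pyruvate: 2.46 g × (2163 mL / 1000 mL) = 5.32 g
L-glutamine: 2.99 g × (2163 mL / 1000 mL) = 6.47 g
sodium nitrate: 4.89 g × (2163 mL / 1000 mL) = 10.58 g

xylose 40.88 g; copper sulfate pentahydrate 35.91 mg; ferrous sulfate heptahydrate 184.07 mg; sodium pyruvate 5.32 g; L-glutamine 6.47 g; sodium nitrate 10.58 g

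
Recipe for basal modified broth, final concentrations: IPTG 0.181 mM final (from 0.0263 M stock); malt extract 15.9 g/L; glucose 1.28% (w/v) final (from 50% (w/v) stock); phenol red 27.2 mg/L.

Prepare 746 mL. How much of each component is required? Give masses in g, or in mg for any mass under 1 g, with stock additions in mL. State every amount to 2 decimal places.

IPTG 5.13 mL; malt extract 11.86 g; glucose 19.10 mL; phenol red 20.29 mg

Working volume: 746 mL = 0.746 L.
IPTG: dilute stock: 0.181 mM × 746 mL ÷ 26.3 mM = 5.13 mL
malt extract: 15.9 g/L × 0.746 L = 11.86 g
glucose: V = C2·V2/C1 = 1.28% ÷ 50% × 746 mL = 19.10 mL
phenol red: 27.2 mg/L × 0.746 L = 20.29 mg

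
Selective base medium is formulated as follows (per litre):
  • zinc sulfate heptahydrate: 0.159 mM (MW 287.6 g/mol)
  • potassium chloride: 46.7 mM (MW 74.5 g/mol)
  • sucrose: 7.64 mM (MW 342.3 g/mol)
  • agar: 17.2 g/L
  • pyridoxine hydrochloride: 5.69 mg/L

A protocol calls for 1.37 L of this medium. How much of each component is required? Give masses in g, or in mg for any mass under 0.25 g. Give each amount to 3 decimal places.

zinc sulfate heptahydrate 62.648 mg; potassium chloride 4.766 g; sucrose 3.583 g; agar 23.564 g; pyridoxine hydrochloride 7.795 mg

Working volume: 1.37 L.
zinc sulfate heptahydrate: 0.159 mmol/L × 287.6 mg/mmol × 1.37 L = 62.648 mg
potassium chloride: 46.7 mmol/L × 74.5 g/mol × 1.37 L ÷ 1000 = 4.766 g
sucrose: 7.64 mmol/L × 342.3 g/mol × 1.37 L ÷ 1000 = 3.583 g
agar: 17.2 g/L × 1.37 L = 23.564 g
pyridoxine hydrochloride: 5.69 mg/L × 1.37 L = 7.795 mg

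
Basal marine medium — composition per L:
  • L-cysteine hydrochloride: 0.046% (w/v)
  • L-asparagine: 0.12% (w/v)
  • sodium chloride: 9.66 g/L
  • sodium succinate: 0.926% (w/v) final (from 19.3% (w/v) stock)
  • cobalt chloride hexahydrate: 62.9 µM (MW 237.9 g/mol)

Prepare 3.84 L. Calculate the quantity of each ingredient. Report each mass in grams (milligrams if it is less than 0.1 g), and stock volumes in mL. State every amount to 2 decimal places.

Working volume: 3.84 L.
L-cysteine hydrochloride: 0.046 g per 100 mL × 3840 mL ÷ 100 = 1.77 g
L-asparagine: 0.12 g per 100 mL × 3840 mL ÷ 100 = 4.61 g
sodium chloride: 9.66 g/L × 3.84 L = 37.09 g
sodium succinate: dilute stock: 0.926% ÷ 19.3% × 3840 mL = 184.24 mL
cobalt chloride hexahydrate: 62.9 µmol/L × 237.9 g/mol × 3.84 L ÷ 1000 = 57.46 mg

L-cysteine hydrochloride 1.77 g; L-asparagine 4.61 g; sodium chloride 37.09 g; sodium succinate 184.24 mL; cobalt chloride hexahydrate 57.46 mg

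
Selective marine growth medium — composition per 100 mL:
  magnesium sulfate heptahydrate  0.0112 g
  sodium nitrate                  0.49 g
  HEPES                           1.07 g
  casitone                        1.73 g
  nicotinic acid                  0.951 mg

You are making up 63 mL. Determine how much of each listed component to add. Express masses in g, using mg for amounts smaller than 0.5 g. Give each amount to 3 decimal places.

magnesium sulfate heptahydrate 7.056 mg; sodium nitrate 308.700 mg; HEPES 0.674 g; casitone 1.090 g; nicotinic acid 0.599 mg

Ratio of target to recipe volume: 63 / 100 = 0.63.
magnesium sulfate heptahydrate: 0.0112 g × (63 mL / 100 mL) = 0.007056 g = 7.056 mg
sodium nitrate: 0.49 g × (63 mL / 100 mL) = 0.3087 g = 308.700 mg
HEPES: 1.07 g × (63 mL / 100 mL) = 0.674 g
casitone: 1.73 g × (63 mL / 100 mL) = 1.090 g
nicotinic acid: 0.951 mg × (63 mL / 100 mL) = 0.599 mg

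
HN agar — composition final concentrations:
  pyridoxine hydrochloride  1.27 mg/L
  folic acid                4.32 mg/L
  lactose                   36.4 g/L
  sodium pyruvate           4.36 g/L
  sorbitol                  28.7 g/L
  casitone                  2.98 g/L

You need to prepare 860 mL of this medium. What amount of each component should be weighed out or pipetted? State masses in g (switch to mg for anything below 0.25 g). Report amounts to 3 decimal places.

Working volume: 860 mL = 0.86 L.
pyridoxine hydrochloride: 1.27 mg/L × 0.86 L = 1.092 mg
folic acid: 4.32 mg/L × 0.86 L = 3.715 mg
lactose: 36.4 g/L × 0.86 L = 31.304 g
sodium pyruvate: 4.36 g/L × 0.86 L = 3.750 g
sorbitol: 28.7 g/L × 0.86 L = 24.682 g
casitone: 2.98 g/L × 0.86 L = 2.563 g

pyridoxine hydrochloride 1.092 mg; folic acid 3.715 mg; lactose 31.304 g; sodium pyruvate 3.750 g; sorbitol 24.682 g; casitone 2.563 g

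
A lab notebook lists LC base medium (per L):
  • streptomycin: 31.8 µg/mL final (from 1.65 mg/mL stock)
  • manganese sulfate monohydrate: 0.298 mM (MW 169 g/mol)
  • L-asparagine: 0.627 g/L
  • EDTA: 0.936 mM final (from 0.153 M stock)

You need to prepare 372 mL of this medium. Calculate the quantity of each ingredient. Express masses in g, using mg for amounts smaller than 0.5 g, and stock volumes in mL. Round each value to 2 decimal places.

streptomycin 7.17 mL; manganese sulfate monohydrate 18.73 mg; L-asparagine 233.24 mg; EDTA 2.28 mL

Target volume = 372 mL = 0.372 L.
streptomycin: dilute stock: 31.8 µg/mL × 372 mL ÷ 1650 µg/mL = 7.17 mL
manganese sulfate monohydrate: 0.298 mmol/L × 169 mg/mmol × 0.372 L = 18.73 mg
L-asparagine: 0.627 g/L × 0.372 L = 0.233244 g = 233.24 mg
EDTA: dilute stock: 0.936 mM × 372 mL ÷ 153 mM = 2.28 mL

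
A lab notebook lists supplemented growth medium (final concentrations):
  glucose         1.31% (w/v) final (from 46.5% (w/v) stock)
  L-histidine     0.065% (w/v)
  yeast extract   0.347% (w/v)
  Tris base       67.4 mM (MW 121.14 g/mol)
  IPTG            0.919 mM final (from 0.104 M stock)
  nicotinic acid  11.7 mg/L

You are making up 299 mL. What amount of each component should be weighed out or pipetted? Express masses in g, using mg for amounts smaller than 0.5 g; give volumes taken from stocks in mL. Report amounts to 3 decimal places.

glucose 8.423 mL; L-histidine 194.350 mg; yeast extract 1.038 g; Tris base 2.441 g; IPTG 2.642 mL; nicotinic acid 3.498 mg

Working volume: 299 mL = 0.299 L.
glucose: C1V1 = C2V2 → 1.31% ÷ 46.5% × 299 mL = 8.423 mL
L-histidine: 0.065 g per 100 mL × 299 mL ÷ 100 = 0.19435 g = 194.350 mg
yeast extract: 0.347 g per 100 mL × 299 mL ÷ 100 = 1.038 g
Tris base: 67.4 mmol/L × 121.14 g/mol × 0.299 L ÷ 1000 = 2.441 g
IPTG: C1V1 = C2V2 → 0.919 mM × 299 mL ÷ 104 mM = 2.642 mL
nicotinic acid: 11.7 mg/L × 0.299 L = 3.498 mg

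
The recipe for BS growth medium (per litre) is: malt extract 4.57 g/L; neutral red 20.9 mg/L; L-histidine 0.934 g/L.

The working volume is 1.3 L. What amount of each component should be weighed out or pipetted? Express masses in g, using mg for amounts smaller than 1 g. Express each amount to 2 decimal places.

Scale factor relative to 1 L: 1.3.
malt extract: 4.57 g/L × 1.3 L = 5.94 g
neutral red: 20.9 mg/L × 1.3 L = 27.17 mg
L-histidine: 0.934 g/L × 1.3 L = 1.21 g

malt extract 5.94 g; neutral red 27.17 mg; L-histidine 1.21 g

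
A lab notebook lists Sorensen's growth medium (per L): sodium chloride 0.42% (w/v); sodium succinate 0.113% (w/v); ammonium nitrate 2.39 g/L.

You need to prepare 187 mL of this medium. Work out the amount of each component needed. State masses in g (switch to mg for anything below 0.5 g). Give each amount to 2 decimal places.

sodium chloride 0.79 g; sodium succinate 211.31 mg; ammonium nitrate 446.93 mg

Scale factor relative to 1 L: 0.187.
sodium chloride: 0.42 g per 100 mL × 187 mL ÷ 100 = 0.79 g
sodium succinate: 0.113% w/v = 1.13 g/L → 1.13 × 0.187 L = 0.21131 g = 211.31 mg
ammonium nitrate: 2.39 g/L × 0.187 L = 0.44693 g = 446.93 mg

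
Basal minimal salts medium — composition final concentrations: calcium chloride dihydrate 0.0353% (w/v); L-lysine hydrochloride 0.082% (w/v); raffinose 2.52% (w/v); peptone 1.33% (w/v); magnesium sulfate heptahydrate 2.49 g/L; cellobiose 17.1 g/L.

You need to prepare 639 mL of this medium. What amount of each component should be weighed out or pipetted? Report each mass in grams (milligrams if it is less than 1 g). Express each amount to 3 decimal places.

calcium chloride dihydrate 225.567 mg; L-lysine hydrochloride 523.980 mg; raffinose 16.103 g; peptone 8.499 g; magnesium sulfate heptahydrate 1.591 g; cellobiose 10.927 g

Scale factor relative to 1 L: 0.639.
calcium chloride dihydrate: 0.0353 g per 100 mL × 639 mL ÷ 100 = 0.225567 g = 225.567 mg
L-lysine hydrochloride: 0.082% w/v = 0.82 g/L → 0.82 × 0.639 L = 0.52398 g = 523.980 mg
raffinose: 2.52 g per 100 mL × 639 mL ÷ 100 = 16.103 g
peptone: 1.33% w/v = 13.3 g/L → 13.3 × 0.639 L = 8.499 g
magnesium sulfate heptahydrate: 2.49 g/L × 0.639 L = 1.591 g
cellobiose: 17.1 g/L × 0.639 L = 10.927 g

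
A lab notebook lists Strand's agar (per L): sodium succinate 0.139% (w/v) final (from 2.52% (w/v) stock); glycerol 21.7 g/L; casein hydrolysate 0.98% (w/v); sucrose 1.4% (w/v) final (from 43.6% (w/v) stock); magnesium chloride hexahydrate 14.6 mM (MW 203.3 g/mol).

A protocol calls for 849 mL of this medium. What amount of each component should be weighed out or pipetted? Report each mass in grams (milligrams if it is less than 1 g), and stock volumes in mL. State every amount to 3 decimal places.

Scale factor relative to 1 L: 0.849.
sodium succinate: C1V1 = C2V2 → 0.139% ÷ 2.52% × 849 mL = 46.830 mL
glycerol: 21.7 g/L × 0.849 L = 18.423 g
casein hydrolysate: 0.98 g per 100 mL × 849 mL ÷ 100 = 8.320 g
sucrose: C1V1 = C2V2 → 1.4% ÷ 43.6% × 849 mL = 27.261 mL
magnesium chloride hexahydrate: 14.6 mmol/L × 203.3 g/mol × 0.849 L ÷ 1000 = 2.520 g

sodium succinate 46.830 mL; glycerol 18.423 g; casein hydrolysate 8.320 g; sucrose 27.261 mL; magnesium chloride hexahydrate 2.520 g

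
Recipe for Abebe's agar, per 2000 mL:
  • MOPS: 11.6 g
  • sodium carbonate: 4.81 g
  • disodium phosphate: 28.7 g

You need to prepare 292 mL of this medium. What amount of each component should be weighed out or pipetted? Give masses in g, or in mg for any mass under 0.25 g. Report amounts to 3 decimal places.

MOPS 1.694 g; sodium carbonate 0.702 g; disodium phosphate 4.190 g

Scale factor = 292 mL / 2000 mL = 0.146.
MOPS: 11.6 g × (292 mL / 2000 mL) = 1.694 g
sodium carbonate: 4.81 g × (292 mL / 2000 mL) = 0.702 g
disodium phosphate: 28.7 g × (292 mL / 2000 mL) = 4.190 g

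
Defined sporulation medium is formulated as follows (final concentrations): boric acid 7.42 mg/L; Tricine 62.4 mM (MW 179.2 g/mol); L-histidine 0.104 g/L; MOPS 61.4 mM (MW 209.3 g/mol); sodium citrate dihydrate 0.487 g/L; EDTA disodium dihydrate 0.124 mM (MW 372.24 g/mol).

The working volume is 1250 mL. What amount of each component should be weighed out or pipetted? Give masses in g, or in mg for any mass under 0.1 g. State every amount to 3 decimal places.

boric acid 9.275 mg; Tricine 13.978 g; L-histidine 0.130 g; MOPS 16.064 g; sodium citrate dihydrate 0.609 g; EDTA disodium dihydrate 57.697 mg

Target volume = 1250 mL = 1.25 L.
boric acid: 7.42 mg/L × 1.25 L = 9.275 mg
Tricine: 62.4 mmol/L × 179.2 g/mol × 1.25 L ÷ 1000 = 13.978 g
L-histidine: 0.104 g/L × 1.25 L = 0.130 g
MOPS: 61.4 mmol/L × 209.3 g/mol × 1.25 L ÷ 1000 = 16.064 g
sodium citrate dihydrate: 0.487 g/L × 1.25 L = 0.609 g
EDTA disodium dihydrate: 0.124 mmol/L × 372.24 mg/mmol × 1.25 L = 57.697 mg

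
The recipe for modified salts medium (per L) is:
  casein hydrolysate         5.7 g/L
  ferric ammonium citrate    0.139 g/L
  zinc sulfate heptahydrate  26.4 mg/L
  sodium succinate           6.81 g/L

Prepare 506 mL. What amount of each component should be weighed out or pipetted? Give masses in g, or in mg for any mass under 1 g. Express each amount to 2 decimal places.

Target volume = 506 mL = 0.506 L.
casein hydrolysate: 5.7 g/L × 0.506 L = 2.88 g
ferric ammonium citrate: 0.139 g/L × 0.506 L = 0.070334 g = 70.33 mg
zinc sulfate heptahydrate: 26.4 mg/L × 0.506 L = 13.36 mg
sodium succinate: 6.81 g/L × 0.506 L = 3.45 g

casein hydrolysate 2.88 g; ferric ammonium citrate 70.33 mg; zinc sulfate heptahydrate 13.36 mg; sodium succinate 3.45 g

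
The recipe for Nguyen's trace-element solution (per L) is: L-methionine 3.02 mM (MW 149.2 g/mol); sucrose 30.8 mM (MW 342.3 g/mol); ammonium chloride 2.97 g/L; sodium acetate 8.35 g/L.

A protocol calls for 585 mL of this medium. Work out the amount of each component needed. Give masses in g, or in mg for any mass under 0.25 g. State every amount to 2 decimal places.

L-methionine 0.26 g; sucrose 6.17 g; ammonium chloride 1.74 g; sodium acetate 4.88 g

Working volume: 585 mL = 0.585 L.
L-methionine: 3.02 mmol/L × 149.2 g/mol × 0.585 L ÷ 1000 = 0.26 g
sucrose: 30.8 mmol/L × 342.3 g/mol × 0.585 L ÷ 1000 = 6.17 g
ammonium chloride: 2.97 g/L × 0.585 L = 1.74 g
sodium acetate: 8.35 g/L × 0.585 L = 4.88 g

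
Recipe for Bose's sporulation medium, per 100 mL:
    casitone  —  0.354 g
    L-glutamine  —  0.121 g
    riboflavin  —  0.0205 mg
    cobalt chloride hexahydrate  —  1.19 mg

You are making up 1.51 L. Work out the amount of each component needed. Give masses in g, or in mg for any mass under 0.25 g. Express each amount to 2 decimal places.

Scale factor = 1510 mL / 100 mL = 15.1.
casitone: 0.354 g × (1510 mL / 100 mL) = 5.35 g
L-glutamine: 0.121 g × (1510 mL / 100 mL) = 1.83 g
riboflavin: 0.0205 mg × (1510 mL / 100 mL) = 0.31 mg
cobalt chloride hexahydrate: 1.19 mg × (1510 mL / 100 mL) = 17.97 mg

casitone 5.35 g; L-glutamine 1.83 g; riboflavin 0.31 mg; cobalt chloride hexahydrate 17.97 mg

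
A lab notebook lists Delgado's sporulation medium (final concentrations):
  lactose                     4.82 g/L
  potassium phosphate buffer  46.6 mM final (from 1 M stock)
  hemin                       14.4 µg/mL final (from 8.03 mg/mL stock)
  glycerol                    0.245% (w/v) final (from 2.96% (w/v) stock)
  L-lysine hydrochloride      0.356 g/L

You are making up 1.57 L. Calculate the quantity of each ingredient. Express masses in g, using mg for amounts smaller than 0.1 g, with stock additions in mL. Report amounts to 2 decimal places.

Scale factor relative to 1 L: 1.57.
lactose: 4.82 g/L × 1.57 L = 7.57 g
potassium phosphate buffer: C1V1 = C2V2 → 46.6 mM × 1570 mL ÷ 1000 mM = 73.16 mL
hemin: C1V1 = C2V2 → 14.4 µg/mL × 1570 mL ÷ 8030 µg/mL = 2.82 mL
glycerol: V = C2·V2/C1 = 0.245% ÷ 2.96% × 1570 mL = 129.95 mL
L-lysine hydrochloride: 0.356 g/L × 1.57 L = 0.56 g

lactose 7.57 g; potassium phosphate buffer 73.16 mL; hemin 2.82 mL; glycerol 129.95 mL; L-lysine hydrochloride 0.56 g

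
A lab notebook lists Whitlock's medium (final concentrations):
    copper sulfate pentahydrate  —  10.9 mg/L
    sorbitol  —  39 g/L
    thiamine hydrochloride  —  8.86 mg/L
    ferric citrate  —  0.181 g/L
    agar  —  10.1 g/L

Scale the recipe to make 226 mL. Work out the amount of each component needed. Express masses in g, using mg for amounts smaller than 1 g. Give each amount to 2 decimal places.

copper sulfate pentahydrate 2.46 mg; sorbitol 8.81 g; thiamine hydrochloride 2.00 mg; ferric citrate 40.91 mg; agar 2.28 g

Target volume = 226 mL = 0.226 L.
copper sulfate pentahydrate: 10.9 mg/L × 0.226 L = 2.46 mg
sorbitol: 39 g/L × 0.226 L = 8.81 g
thiamine hydrochloride: 8.86 mg/L × 0.226 L = 2.00 mg
ferric citrate: 0.181 g/L × 0.226 L = 0.040906 g = 40.91 mg
agar: 10.1 g/L × 0.226 L = 2.28 g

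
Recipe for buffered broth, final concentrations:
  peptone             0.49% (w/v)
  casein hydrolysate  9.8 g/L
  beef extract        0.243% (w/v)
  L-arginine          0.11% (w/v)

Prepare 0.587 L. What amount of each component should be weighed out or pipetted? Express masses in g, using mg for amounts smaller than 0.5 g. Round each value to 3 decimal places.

peptone 2.876 g; casein hydrolysate 5.753 g; beef extract 1.426 g; L-arginine 0.646 g

Working volume: 0.587 L.
peptone: 0.49% w/v = 4.9 g/L → 4.9 × 0.587 L = 2.876 g
casein hydrolysate: 9.8 g/L × 0.587 L = 5.753 g
beef extract: 0.243% w/v = 2.43 g/L → 2.43 × 0.587 L = 1.426 g
L-arginine: 0.11% w/v = 1.1 g/L → 1.1 × 0.587 L = 0.646 g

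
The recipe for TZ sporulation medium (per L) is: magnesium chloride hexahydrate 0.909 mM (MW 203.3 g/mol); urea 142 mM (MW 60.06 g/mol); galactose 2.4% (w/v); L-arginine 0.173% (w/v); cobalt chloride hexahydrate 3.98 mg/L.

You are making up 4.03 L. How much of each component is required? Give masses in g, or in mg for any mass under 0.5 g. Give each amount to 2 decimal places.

Scale factor relative to 1 L: 4.03.
magnesium chloride hexahydrate: 0.909 mmol/L × 203.3 g/mol × 4.03 L ÷ 1000 = 0.74 g
urea: 142 mmol/L × 60.06 g/mol × 4.03 L ÷ 1000 = 34.37 g
galactose: 2.4 g per 100 mL × 4030 mL ÷ 100 = 96.72 g
L-arginine: 0.173 g per 100 mL × 4030 mL ÷ 100 = 6.97 g
cobalt chloride hexahydrate: 3.98 mg/L × 4.03 L = 16.04 mg

magnesium chloride hexahydrate 0.74 g; urea 34.37 g; galactose 96.72 g; L-arginine 6.97 g; cobalt chloride hexahydrate 16.04 mg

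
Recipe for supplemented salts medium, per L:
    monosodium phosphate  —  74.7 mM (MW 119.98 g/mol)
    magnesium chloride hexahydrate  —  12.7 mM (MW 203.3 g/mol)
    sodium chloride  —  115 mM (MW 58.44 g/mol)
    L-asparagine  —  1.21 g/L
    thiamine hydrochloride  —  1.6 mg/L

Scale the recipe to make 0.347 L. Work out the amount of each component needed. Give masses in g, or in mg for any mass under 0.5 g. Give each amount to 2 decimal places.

monosodium phosphate 3.11 g; magnesium chloride hexahydrate 0.90 g; sodium chloride 2.33 g; L-asparagine 419.87 mg; thiamine hydrochloride 0.56 mg

Scale factor relative to 1 L: 0.347.
monosodium phosphate: 74.7 mmol/L × 119.98 g/mol × 0.347 L ÷ 1000 = 3.11 g
magnesium chloride hexahydrate: 12.7 mmol/L × 203.3 g/mol × 0.347 L ÷ 1000 = 0.90 g
sodium chloride: 115 mmol/L × 58.44 g/mol × 0.347 L ÷ 1000 = 2.33 g
L-asparagine: 1.21 g/L × 0.347 L = 0.41987 g = 419.87 mg
thiamine hydrochloride: 1.6 mg/L × 0.347 L = 0.56 mg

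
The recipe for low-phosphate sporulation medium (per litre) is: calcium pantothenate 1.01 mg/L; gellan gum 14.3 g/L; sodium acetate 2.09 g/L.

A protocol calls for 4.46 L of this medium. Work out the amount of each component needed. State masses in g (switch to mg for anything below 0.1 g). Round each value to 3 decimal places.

Working volume: 4.46 L.
calcium pantothenate: 1.01 mg/L × 4.46 L = 4.505 mg
gellan gum: 14.3 g/L × 4.46 L = 63.778 g
sodium acetate: 2.09 g/L × 4.46 L = 9.321 g

calcium pantothenate 4.505 mg; gellan gum 63.778 g; sodium acetate 9.321 g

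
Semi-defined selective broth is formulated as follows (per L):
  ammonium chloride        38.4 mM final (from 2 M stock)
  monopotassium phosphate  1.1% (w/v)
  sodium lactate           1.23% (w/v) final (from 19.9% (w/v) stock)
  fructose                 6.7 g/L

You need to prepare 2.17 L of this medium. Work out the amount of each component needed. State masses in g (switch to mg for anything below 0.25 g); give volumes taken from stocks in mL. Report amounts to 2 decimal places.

Working volume: 2.17 L.
ammonium chloride: V = C2·V2/C1 = 38.4 mM × 2170 mL ÷ 2000 mM = 41.66 mL
monopotassium phosphate: 1.1 g per 100 mL × 2170 mL ÷ 100 = 23.87 g
sodium lactate: C1V1 = C2V2 → 1.23% ÷ 19.9% × 2170 mL = 134.13 mL
fructose: 6.7 g/L × 2.17 L = 14.54 g

ammonium chloride 41.66 mL; monopotassium phosphate 23.87 g; sodium lactate 134.13 mL; fructose 14.54 g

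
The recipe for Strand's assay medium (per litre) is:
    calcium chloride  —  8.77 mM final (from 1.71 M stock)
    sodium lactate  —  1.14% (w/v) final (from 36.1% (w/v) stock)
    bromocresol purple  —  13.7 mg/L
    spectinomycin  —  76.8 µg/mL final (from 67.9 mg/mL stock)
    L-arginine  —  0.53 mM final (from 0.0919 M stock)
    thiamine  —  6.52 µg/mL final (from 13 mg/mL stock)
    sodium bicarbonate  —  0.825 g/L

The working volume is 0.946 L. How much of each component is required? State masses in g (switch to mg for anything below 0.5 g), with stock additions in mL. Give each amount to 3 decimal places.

calcium chloride 4.852 mL; sodium lactate 29.874 mL; bromocresol purple 12.960 mg; spectinomycin 1.070 mL; L-arginine 5.456 mL; thiamine 0.474 mL; sodium bicarbonate 0.780 g

Scale factor relative to 1 L: 0.946.
calcium chloride: dilute stock: 8.77 mM × 946 mL ÷ 1710 mM = 4.852 mL
sodium lactate: dilute stock: 1.14% ÷ 36.1% × 946 mL = 29.874 mL
bromocresol purple: 13.7 mg/L × 0.946 L = 12.960 mg
spectinomycin: dilute stock: 76.8 µg/mL × 946 mL ÷ 67900 µg/mL = 1.070 mL
L-arginine: V = C2·V2/C1 = 0.53 mM × 946 mL ÷ 91.9 mM = 5.456 mL
thiamine: V = C2·V2/C1 = 6.52 µg/mL × 946 mL ÷ 13000 µg/mL = 0.474 mL
sodium bicarbonate: 0.825 g/L × 0.946 L = 0.780 g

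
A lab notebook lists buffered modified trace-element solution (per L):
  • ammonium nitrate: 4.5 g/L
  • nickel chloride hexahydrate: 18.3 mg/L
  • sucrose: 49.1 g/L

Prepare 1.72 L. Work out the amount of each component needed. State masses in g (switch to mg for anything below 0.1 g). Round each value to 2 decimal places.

Scale factor relative to 1 L: 1.72.
ammonium nitrate: 4.5 g/L × 1.72 L = 7.74 g
nickel chloride hexahydrate: 18.3 mg/L × 1.72 L = 31.48 mg
sucrose: 49.1 g/L × 1.72 L = 84.45 g

ammonium nitrate 7.74 g; nickel chloride hexahydrate 31.48 mg; sucrose 84.45 g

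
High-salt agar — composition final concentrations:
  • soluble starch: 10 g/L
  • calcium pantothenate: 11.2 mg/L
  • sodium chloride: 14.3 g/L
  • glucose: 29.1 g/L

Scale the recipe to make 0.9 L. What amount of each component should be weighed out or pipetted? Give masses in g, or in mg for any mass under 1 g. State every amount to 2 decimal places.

soluble starch 9.00 g; calcium pantothenate 10.08 mg; sodium chloride 12.87 g; glucose 26.19 g

Scale factor relative to 1 L: 0.9.
soluble starch: 10 g/L × 0.9 L = 9.00 g
calcium pantothenate: 11.2 mg/L × 0.9 L = 10.08 mg
sodium chloride: 14.3 g/L × 0.9 L = 12.87 g
glucose: 29.1 g/L × 0.9 L = 26.19 g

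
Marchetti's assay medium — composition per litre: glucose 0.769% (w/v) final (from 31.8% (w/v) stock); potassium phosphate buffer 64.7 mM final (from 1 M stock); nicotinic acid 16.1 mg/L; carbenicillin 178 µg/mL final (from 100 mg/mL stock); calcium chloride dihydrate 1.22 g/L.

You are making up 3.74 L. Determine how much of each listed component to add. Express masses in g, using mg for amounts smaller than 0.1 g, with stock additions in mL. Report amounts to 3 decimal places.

glucose 90.442 mL; potassium phosphate buffer 241.978 mL; nicotinic acid 60.214 mg; carbenicillin 6.657 mL; calcium chloride dihydrate 4.563 g

Working volume: 3.74 L.
glucose: C1V1 = C2V2 → 0.769% ÷ 31.8% × 3740 mL = 90.442 mL
potassium phosphate buffer: dilute stock: 64.7 mM × 3740 mL ÷ 1000 mM = 241.978 mL
nicotinic acid: 16.1 mg/L × 3.74 L = 60.214 mg
carbenicillin: dilute stock: 178 µg/mL × 3740 mL ÷ 100000 µg/mL = 6.657 mL
calcium chloride dihydrate: 1.22 g/L × 3.74 L = 4.563 g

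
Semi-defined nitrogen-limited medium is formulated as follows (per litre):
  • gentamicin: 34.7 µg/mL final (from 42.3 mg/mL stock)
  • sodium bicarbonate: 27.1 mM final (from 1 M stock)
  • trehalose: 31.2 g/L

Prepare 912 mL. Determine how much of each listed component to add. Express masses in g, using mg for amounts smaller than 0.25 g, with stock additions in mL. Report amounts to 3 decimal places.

Working volume: 912 mL = 0.912 L.
gentamicin: C1V1 = C2V2 → 34.7 µg/mL × 912 mL ÷ 42300 µg/mL = 0.748 mL
sodium bicarbonate: dilute stock: 27.1 mM × 912 mL ÷ 1000 mM = 24.715 mL
trehalose: 31.2 g/L × 0.912 L = 28.454 g

gentamicin 0.748 mL; sodium bicarbonate 24.715 mL; trehalose 28.454 g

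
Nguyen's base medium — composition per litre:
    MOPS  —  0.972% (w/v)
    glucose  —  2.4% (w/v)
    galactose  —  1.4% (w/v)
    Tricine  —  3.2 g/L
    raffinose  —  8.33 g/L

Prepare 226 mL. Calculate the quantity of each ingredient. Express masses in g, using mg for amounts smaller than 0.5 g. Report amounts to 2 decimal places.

Target volume = 226 mL = 0.226 L.
MOPS: 0.972% w/v = 9.72 g/L → 9.72 × 0.226 L = 2.20 g
glucose: 2.4% w/v = 24 g/L → 24 × 0.226 L = 5.42 g
galactose: 1.4% w/v = 14 g/L → 14 × 0.226 L = 3.16 g
Tricine: 3.2 g/L × 0.226 L = 0.72 g
raffinose: 8.33 g/L × 0.226 L = 1.88 g

MOPS 2.20 g; glucose 5.42 g; galactose 3.16 g; Tricine 0.72 g; raffinose 1.88 g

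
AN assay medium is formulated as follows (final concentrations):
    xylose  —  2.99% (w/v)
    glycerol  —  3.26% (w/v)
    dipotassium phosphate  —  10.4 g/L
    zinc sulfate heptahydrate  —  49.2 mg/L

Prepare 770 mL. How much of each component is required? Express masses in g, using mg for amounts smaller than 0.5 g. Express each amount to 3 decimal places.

Working volume: 770 mL = 0.77 L.
xylose: 2.99 g per 100 mL × 770 mL ÷ 100 = 23.023 g
glycerol: 3.26 g per 100 mL × 770 mL ÷ 100 = 25.102 g
dipotassium phosphate: 10.4 g/L × 0.77 L = 8.008 g
zinc sulfate heptahydrate: 49.2 mg/L × 0.77 L = 37.884 mg

xylose 23.023 g; glycerol 25.102 g; dipotassium phosphate 8.008 g; zinc sulfate heptahydrate 37.884 mg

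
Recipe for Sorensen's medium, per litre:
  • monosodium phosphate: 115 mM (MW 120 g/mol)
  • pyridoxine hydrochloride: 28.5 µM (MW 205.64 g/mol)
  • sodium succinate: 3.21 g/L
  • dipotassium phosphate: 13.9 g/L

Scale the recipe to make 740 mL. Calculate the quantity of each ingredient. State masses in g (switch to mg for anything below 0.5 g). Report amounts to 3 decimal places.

monosodium phosphate 10.212 g; pyridoxine hydrochloride 4.337 mg; sodium succinate 2.375 g; dipotassium phosphate 10.286 g

Target volume = 740 mL = 0.74 L.
monosodium phosphate: 115 mmol/L × 120 g/mol × 0.74 L ÷ 1000 = 10.212 g
pyridoxine hydrochloride: 28.5 µmol/L × 205.64 g/mol × 0.74 L ÷ 1000 = 4.337 mg
sodium succinate: 3.21 g/L × 0.74 L = 2.375 g
dipotassium phosphate: 13.9 g/L × 0.74 L = 10.286 g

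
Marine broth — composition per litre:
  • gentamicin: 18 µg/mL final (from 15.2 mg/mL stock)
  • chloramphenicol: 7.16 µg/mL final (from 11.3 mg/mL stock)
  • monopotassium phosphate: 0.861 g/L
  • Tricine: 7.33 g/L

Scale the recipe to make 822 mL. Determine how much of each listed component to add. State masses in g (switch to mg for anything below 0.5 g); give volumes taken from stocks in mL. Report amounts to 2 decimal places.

gentamicin 0.97 mL; chloramphenicol 0.52 mL; monopotassium phosphate 0.71 g; Tricine 6.03 g

Target volume = 822 mL = 0.822 L.
gentamicin: C1V1 = C2V2 → 18 µg/mL × 822 mL ÷ 15200 µg/mL = 0.97 mL
chloramphenicol: dilute stock: 7.16 µg/mL × 822 mL ÷ 11300 µg/mL = 0.52 mL
monopotassium phosphate: 0.861 g/L × 0.822 L = 0.71 g
Tricine: 7.33 g/L × 0.822 L = 6.03 g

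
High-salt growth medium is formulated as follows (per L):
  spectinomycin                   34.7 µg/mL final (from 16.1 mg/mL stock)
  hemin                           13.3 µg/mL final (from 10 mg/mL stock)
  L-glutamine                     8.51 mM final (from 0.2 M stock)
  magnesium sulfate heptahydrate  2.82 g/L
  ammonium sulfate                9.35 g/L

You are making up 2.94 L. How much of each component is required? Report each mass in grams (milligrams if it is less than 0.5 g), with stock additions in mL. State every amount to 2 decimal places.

Scale factor relative to 1 L: 2.94.
spectinomycin: C1V1 = C2V2 → 34.7 µg/mL × 2940 mL ÷ 16100 µg/mL = 6.34 mL
hemin: dilute stock: 13.3 µg/mL × 2940 mL ÷ 10000 µg/mL = 3.91 mL
L-glutamine: dilute stock: 8.51 mM × 2940 mL ÷ 200 mM = 125.10 mL
magnesium sulfate heptahydrate: 2.82 g/L × 2.94 L = 8.29 g
ammonium sulfate: 9.35 g/L × 2.94 L = 27.49 g

spectinomycin 6.34 mL; hemin 3.91 mL; L-glutamine 125.10 mL; magnesium sulfate heptahydrate 8.29 g; ammonium sulfate 27.49 g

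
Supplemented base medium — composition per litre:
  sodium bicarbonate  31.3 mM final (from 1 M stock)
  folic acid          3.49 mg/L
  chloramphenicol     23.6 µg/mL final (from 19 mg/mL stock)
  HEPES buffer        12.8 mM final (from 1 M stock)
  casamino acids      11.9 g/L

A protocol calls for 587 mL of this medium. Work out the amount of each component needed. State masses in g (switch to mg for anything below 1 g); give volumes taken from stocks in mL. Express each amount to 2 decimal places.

Working volume: 587 mL = 0.587 L.
sodium bicarbonate: C1V1 = C2V2 → 31.3 mM × 587 mL ÷ 1000 mM = 18.37 mL
folic acid: 3.49 mg/L × 0.587 L = 2.05 mg
chloramphenicol: dilute stock: 23.6 µg/mL × 587 mL ÷ 19000 µg/mL = 0.73 mL
HEPES buffer: V = C2·V2/C1 = 12.8 mM × 587 mL ÷ 1000 mM = 7.51 mL
casamino acids: 11.9 g/L × 0.587 L = 6.99 g

sodium bicarbonate 18.37 mL; folic acid 2.05 mg; chloramphenicol 0.73 mL; HEPES buffer 7.51 mL; casamino acids 6.99 g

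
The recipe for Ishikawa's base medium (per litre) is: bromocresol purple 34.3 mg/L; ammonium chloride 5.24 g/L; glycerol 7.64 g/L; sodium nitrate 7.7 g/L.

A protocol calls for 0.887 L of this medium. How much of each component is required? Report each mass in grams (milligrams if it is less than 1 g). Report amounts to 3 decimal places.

bromocresol purple 30.424 mg; ammonium chloride 4.648 g; glycerol 6.777 g; sodium nitrate 6.830 g

Scale factor relative to 1 L: 0.887.
bromocresol purple: 34.3 mg/L × 0.887 L = 30.424 mg
ammonium chloride: 5.24 g/L × 0.887 L = 4.648 g
glycerol: 7.64 g/L × 0.887 L = 6.777 g
sodium nitrate: 7.7 g/L × 0.887 L = 6.830 g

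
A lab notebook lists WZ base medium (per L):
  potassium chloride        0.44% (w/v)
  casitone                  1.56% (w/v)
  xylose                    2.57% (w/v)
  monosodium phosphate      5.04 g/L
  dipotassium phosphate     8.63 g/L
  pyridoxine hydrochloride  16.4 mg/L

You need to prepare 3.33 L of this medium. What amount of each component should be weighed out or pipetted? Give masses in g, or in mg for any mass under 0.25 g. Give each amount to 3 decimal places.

potassium chloride 14.652 g; casitone 51.948 g; xylose 85.581 g; monosodium phosphate 16.783 g; dipotassium phosphate 28.738 g; pyridoxine hydrochloride 54.612 mg

Working volume: 3.33 L.
potassium chloride: 0.44% w/v = 4.4 g/L → 4.4 × 3.33 L = 14.652 g
casitone: 1.56% w/v = 15.6 g/L → 15.6 × 3.33 L = 51.948 g
xylose: 2.57 g per 100 mL × 3330 mL ÷ 100 = 85.581 g
monosodium phosphate: 5.04 g/L × 3.33 L = 16.783 g
dipotassium phosphate: 8.63 g/L × 3.33 L = 28.738 g
pyridoxine hydrochloride: 16.4 mg/L × 3.33 L = 54.612 mg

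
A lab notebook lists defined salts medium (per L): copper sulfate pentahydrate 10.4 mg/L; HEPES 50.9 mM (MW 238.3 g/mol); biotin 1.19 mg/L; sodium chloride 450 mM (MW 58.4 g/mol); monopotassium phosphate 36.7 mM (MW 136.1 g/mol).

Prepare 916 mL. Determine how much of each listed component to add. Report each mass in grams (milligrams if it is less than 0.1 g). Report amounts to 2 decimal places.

Scale factor relative to 1 L: 0.916.
copper sulfate pentahydrate: 10.4 mg/L × 0.916 L = 9.53 mg
HEPES: 50.9 mmol/L × 238.3 g/mol × 0.916 L ÷ 1000 = 11.11 g
biotin: 1.19 mg/L × 0.916 L = 1.09 mg
sodium chloride: 450 mmol/L × 58.4 g/mol × 0.916 L ÷ 1000 = 24.07 g
monopotassium phosphate: 36.7 mmol/L × 136.1 g/mol × 0.916 L ÷ 1000 = 4.58 g

copper sulfate pentahydrate 9.53 mg; HEPES 11.11 g; biotin 1.09 mg; sodium chloride 24.07 g; monopotassium phosphate 4.58 g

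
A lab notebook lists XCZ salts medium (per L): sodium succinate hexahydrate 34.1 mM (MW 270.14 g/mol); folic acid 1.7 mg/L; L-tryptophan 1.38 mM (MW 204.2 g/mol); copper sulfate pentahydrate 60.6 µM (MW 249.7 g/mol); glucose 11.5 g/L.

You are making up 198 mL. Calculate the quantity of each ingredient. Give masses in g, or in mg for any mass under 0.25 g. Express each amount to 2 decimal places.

sodium succinate hexahydrate 1.82 g; folic acid 0.34 mg; L-tryptophan 55.80 mg; copper sulfate pentahydrate 3.00 mg; glucose 2.28 g

Scale factor relative to 1 L: 0.198.
sodium succinate hexahydrate: 34.1 mmol/L × 270.14 g/mol × 0.198 L ÷ 1000 = 1.82 g
folic acid: 1.7 mg/L × 0.198 L = 0.34 mg
L-tryptophan: 1.38 mmol/L × 204.2 mg/mmol × 0.198 L = 55.80 mg
copper sulfate pentahydrate: 60.6 µmol/L × 249.7 g/mol × 0.198 L ÷ 1000 = 3.00 mg
glucose: 11.5 g/L × 0.198 L = 2.28 g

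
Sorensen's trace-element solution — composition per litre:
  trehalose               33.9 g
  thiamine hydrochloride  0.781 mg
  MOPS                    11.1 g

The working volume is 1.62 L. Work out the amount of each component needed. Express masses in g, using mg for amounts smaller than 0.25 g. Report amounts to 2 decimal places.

trehalose 54.92 g; thiamine hydrochloride 1.27 mg; MOPS 17.98 g

Scale factor = 1620 mL / 1000 mL = 1.62.
trehalose: 33.9 g × (1620 mL / 1000 mL) = 54.92 g
thiamine hydrochloride: 0.781 mg × (1620 mL / 1000 mL) = 1.27 mg
MOPS: 11.1 g × (1620 mL / 1000 mL) = 17.98 g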